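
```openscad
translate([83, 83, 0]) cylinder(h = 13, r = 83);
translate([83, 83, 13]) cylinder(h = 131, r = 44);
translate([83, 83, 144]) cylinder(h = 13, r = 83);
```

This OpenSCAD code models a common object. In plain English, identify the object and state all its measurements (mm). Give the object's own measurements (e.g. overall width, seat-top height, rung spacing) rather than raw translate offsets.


A spool: two coaxial disc flanges of radius 83 mm and thickness 13 mm, joined by a core cylinder of radius 44 mm and height 131 mm. The lower flange rests on z = 0 and the three cylinders share a vertical axis.


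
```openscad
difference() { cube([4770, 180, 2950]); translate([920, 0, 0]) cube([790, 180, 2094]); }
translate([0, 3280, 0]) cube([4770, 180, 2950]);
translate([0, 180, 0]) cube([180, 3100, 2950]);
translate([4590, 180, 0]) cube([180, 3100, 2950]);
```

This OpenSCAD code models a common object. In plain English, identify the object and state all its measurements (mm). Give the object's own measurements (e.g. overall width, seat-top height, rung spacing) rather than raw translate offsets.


A single room: four walls, each 2950 mm tall and 180 mm thick, enclosing an outside footprint 4770×3460 mm (x × y), no floor or roof. The front and back walls (−y and +y sides) run the full x-width; the side walls fit between their inner faces. A door opening 790 mm wide and 2094 mm tall is cut through the front wall from the floor up, its −x edge 920 mm from the wall's −x end.


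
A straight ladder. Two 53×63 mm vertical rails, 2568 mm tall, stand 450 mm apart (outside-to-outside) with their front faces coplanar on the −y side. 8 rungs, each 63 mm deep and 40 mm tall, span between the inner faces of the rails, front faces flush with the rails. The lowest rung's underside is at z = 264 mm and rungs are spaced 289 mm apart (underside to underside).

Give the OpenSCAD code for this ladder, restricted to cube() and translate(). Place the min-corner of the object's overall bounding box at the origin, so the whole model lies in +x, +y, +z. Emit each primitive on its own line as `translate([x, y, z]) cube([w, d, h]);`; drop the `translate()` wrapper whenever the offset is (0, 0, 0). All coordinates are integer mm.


cube([53, 63, 2568]);
translate([397, 0, 0]) cube([53, 63, 2568]);
translate([53, 0, 264]) cube([344, 63, 40]);
translate([53, 0, 553]) cube([344, 63, 40]);
translate([53, 0, 842]) cube([344, 63, 40]);
translate([53, 0, 1131]) cube([344, 63, 40]);
translate([53, 0, 1420]) cube([344, 63, 40]);
translate([53, 0, 1709]) cube([344, 63, 40]);
translate([53, 0, 1998]) cube([344, 63, 40]);
translate([53, 0, 2287]) cube([344, 63, 40]);


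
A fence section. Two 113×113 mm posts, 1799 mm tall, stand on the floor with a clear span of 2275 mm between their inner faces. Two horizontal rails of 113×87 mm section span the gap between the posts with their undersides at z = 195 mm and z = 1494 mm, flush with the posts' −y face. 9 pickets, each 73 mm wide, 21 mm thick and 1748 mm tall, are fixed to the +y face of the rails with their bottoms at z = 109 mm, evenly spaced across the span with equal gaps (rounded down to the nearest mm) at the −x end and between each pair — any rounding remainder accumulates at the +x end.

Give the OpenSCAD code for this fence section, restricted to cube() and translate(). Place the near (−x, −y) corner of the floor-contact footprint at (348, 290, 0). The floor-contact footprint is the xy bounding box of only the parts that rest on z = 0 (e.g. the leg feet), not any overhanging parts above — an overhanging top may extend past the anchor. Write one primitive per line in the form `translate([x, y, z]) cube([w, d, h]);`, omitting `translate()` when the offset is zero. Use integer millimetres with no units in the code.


translate([348, 290, 0]) cube([113, 113, 1799]);
translate([2736, 290, 0]) cube([113, 113, 1799]);
translate([461, 290, 195]) cube([2275, 113, 87]);
translate([461, 290, 1494]) cube([2275, 113, 87]);
translate([622, 403, 109]) cube([73, 21, 1748]);
translate([856, 403, 109]) cube([73, 21, 1748]);
translate([1090, 403, 109]) cube([73, 21, 1748]);
translate([1324, 403, 109]) cube([73, 21, 1748]);
translate([1558, 403, 109]) cube([73, 21, 1748]);
translate([1792, 403, 109]) cube([73, 21, 1748]);
translate([2026, 403, 109]) cube([73, 21, 1748]);
translate([2260, 403, 109]) cube([73, 21, 1748]);
translate([2494, 403, 109]) cube([73, 21, 1748]);


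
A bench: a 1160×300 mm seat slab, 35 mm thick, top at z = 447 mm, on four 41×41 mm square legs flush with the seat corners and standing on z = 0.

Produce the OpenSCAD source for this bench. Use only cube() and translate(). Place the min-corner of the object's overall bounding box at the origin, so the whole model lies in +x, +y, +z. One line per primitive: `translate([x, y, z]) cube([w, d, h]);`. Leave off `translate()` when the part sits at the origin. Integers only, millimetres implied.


// leg_h = 447 − 35 = 412
translate([0, 0, 412]) cube([1160, 300, 35]);
cube([41, 41, 412]);
translate([0, 259, 0]) cube([41, 41, 412]);
translate([1119, 0, 0]) cube([41, 41, 412]);
translate([1119, 259, 0]) cube([41, 41, 412]);


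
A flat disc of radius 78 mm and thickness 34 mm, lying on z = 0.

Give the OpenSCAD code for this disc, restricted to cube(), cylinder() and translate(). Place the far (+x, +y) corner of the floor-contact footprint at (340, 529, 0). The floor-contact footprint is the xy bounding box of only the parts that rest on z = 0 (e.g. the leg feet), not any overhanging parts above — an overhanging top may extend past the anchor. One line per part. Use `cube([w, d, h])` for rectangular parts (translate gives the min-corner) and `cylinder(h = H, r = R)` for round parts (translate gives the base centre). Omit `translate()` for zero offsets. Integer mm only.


translate([262, 451, 0]) cylinder(h = 34, r = 78);


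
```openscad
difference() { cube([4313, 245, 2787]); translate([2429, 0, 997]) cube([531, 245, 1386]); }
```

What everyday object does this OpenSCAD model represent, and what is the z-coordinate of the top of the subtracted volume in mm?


A wall with a window opening. The window head height is 2383 mm.

A wall with a rectangular opening subtracted — a window. Sill at z = 997, opening 1386 mm tall, so the head is at 997 + 1386 = 2383 mm.


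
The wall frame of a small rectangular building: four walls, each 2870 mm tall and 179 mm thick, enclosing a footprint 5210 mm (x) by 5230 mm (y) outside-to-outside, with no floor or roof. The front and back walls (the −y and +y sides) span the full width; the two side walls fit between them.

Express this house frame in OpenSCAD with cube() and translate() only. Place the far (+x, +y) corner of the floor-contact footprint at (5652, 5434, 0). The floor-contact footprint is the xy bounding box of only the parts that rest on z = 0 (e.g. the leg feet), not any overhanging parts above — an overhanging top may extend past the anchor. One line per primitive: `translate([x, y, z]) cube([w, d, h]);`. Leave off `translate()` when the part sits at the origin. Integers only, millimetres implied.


translate([442, 204, 0]) cube([5210, 179, 2870]);
translate([442, 5255, 0]) cube([5210, 179, 2870]);
translate([442, 383, 0]) cube([179, 4872, 2870]);
translate([5473, 383, 0]) cube([179, 4872, 2870]);


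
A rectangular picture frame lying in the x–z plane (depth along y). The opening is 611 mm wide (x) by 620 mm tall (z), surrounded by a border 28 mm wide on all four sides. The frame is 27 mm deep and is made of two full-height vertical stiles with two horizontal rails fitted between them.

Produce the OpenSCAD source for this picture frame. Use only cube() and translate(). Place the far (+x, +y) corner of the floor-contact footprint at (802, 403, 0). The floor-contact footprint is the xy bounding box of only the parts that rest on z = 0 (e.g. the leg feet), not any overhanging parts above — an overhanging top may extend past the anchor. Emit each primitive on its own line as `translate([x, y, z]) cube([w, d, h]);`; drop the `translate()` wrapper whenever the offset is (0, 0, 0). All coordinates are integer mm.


translate([135, 376, 0]) cube([28, 27, 676]);
translate([774, 376, 0]) cube([28, 27, 676]);
translate([163, 376, 0]) cube([611, 27, 28]);
translate([163, 376, 648]) cube([611, 27, 28]);


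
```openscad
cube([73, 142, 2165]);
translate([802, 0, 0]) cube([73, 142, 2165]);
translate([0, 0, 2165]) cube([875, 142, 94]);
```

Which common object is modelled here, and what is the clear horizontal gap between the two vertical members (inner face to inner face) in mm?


A door frame. The clear opening width is 729 mm.

Two 2165 mm tall posts with a header on top — a door frame. The left jamb is 73 mm wide at x = 0; the right jamb starts at x = 802. The clear opening is 802 − 73 = 729 mm.


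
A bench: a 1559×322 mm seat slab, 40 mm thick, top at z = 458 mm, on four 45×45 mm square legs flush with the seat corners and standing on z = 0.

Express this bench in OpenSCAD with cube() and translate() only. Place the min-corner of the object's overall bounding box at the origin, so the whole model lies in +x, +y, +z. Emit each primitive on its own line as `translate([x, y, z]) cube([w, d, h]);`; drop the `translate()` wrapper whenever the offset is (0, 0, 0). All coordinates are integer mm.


translate([0, 0, 418]) cube([1559, 322, 40]);
cube([45, 45, 418]);
translate([0, 277, 0]) cube([45, 45, 418]);
translate([1514, 0, 0]) cube([45, 45, 418]);
translate([1514, 277, 0]) cube([45, 45, 418]);


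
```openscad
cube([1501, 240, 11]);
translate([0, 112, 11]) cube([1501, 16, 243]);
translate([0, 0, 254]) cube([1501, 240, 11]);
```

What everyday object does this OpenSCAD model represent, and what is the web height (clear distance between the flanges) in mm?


An I-beam. The web height is 243 mm.

Two wide flanges with a thin centred web — an I-beam. Overall 265 mm minus two 11 mm flanges gives a web of 265 − 2·11 = 243 mm.


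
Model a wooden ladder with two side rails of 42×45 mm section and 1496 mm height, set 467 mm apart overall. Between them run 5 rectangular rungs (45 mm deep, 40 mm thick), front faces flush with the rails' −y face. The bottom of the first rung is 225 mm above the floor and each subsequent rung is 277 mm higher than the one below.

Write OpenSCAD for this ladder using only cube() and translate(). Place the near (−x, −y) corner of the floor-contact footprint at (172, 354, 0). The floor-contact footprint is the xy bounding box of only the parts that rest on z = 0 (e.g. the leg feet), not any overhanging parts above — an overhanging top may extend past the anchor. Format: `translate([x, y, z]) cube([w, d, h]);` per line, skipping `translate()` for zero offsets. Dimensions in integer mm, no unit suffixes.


translate([172, 354, 0]) cube([42, 45, 1496]);
translate([597, 354, 0]) cube([42, 45, 1496]);
translate([214, 354, 225]) cube([383, 45, 40]);
translate([214, 354, 502]) cube([383, 45, 40]);
translate([214, 354, 779]) cube([383, 45, 40]);
translate([214, 354, 1056]) cube([383, 45, 40]);
translate([214, 354, 1333]) cube([383, 45, 40]);


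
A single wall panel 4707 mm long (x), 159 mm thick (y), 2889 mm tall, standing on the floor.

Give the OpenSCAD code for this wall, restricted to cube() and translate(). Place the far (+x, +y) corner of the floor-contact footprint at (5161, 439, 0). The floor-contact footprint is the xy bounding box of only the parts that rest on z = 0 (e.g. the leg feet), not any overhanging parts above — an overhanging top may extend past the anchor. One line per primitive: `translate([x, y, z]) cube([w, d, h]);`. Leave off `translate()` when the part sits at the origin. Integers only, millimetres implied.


translate([454, 280, 0]) cube([4707, 159, 2889]);


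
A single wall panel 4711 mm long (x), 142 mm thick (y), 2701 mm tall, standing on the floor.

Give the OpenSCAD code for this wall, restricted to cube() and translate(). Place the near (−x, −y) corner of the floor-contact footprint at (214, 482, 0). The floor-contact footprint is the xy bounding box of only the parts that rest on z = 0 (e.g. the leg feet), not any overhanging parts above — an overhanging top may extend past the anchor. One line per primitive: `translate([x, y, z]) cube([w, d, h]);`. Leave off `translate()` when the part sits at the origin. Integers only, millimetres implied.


translate([214, 482, 0]) cube([4711, 142, 2701]);


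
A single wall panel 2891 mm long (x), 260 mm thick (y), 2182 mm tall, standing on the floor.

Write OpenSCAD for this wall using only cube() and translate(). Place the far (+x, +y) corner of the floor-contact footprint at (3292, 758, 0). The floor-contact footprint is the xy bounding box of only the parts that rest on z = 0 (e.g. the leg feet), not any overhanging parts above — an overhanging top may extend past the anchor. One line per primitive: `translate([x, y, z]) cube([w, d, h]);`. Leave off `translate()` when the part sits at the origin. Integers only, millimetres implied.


translate([401, 498, 0]) cube([2891, 260, 2182]);


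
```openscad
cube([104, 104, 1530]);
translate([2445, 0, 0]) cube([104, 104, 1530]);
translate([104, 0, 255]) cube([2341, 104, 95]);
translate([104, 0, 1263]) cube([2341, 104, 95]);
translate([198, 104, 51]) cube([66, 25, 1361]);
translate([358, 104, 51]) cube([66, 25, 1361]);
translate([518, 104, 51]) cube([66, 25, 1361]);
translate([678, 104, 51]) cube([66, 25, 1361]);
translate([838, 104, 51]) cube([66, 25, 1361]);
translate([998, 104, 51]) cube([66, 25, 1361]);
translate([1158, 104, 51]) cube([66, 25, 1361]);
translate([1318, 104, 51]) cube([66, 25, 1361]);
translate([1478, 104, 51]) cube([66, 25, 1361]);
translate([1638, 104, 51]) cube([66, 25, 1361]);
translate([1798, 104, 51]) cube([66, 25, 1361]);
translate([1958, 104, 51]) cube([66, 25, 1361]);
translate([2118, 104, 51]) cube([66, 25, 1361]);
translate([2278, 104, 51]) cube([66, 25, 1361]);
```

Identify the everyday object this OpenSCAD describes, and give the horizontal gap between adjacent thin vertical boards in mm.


A fence section. The picket gap is 94 mm.

Two posts, two rails, 14 pickets — a fence section. Span 2341 mm holds 14 pickets of 66 mm with 15 equal gaps: ⌊(2341 − 14·66) / 15⌋ = 94 mm.


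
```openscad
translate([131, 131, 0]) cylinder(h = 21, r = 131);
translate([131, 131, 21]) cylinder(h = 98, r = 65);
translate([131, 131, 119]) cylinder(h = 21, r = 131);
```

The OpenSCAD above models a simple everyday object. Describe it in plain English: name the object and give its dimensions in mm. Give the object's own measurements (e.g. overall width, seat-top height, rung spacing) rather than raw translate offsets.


A spool: two coaxial disc flanges of radius 131 mm and thickness 21 mm, joined by a core cylinder of radius 65 mm and height 98 mm. The lower flange rests on z = 0 and the three cylinders share a vertical axis.


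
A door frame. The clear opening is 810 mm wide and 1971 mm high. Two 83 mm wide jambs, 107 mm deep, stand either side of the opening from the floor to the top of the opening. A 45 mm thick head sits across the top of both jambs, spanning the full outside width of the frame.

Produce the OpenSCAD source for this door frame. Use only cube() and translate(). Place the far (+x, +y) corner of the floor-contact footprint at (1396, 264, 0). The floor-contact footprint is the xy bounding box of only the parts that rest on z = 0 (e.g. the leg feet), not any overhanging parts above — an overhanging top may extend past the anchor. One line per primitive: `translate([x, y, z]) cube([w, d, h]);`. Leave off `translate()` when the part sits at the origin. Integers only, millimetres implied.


translate([420, 157, 0]) cube([83, 107, 1971]);
translate([1313, 157, 0]) cube([83, 107, 1971]);
translate([420, 157, 1971]) cube([976, 107, 45]);


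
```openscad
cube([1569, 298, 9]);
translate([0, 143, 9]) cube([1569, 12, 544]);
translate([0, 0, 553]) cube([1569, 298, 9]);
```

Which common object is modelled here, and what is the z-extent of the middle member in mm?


An I-beam. The web height is 544 mm.

Two wide flanges with a thin centred web — an I-beam. Overall 562 mm minus two 9 mm flanges gives a web of 562 − 2·9 = 544 mm.


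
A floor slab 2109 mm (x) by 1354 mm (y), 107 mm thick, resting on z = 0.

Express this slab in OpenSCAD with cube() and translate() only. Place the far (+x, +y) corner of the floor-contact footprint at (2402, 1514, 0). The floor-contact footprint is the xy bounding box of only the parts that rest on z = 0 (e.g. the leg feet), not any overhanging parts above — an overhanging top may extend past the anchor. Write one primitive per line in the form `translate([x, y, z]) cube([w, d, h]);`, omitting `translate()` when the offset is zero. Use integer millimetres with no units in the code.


translate([293, 160, 0]) cube([2109, 1354, 107]);


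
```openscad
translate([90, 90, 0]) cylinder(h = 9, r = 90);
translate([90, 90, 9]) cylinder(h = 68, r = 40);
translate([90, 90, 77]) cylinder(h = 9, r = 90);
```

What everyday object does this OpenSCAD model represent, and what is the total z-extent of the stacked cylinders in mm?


A spool. The overall height is 86 mm.

Three coaxial cylinders, large–small–large — a spool. Two 9 mm flanges and a 68 mm core give 9 + 68 + 9 = 86 mm.


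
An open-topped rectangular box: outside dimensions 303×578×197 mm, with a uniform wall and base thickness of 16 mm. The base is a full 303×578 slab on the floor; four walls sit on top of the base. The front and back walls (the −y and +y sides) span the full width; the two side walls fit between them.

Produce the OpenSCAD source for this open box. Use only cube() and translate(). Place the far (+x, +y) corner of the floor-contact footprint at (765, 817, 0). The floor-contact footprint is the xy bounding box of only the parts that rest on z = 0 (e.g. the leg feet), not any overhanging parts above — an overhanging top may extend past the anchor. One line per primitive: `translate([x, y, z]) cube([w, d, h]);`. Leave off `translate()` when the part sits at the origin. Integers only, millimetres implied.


translate([462, 239, 0]) cube([303, 578, 16]);
translate([462, 239, 16]) cube([303, 16, 181]);
translate([462, 801, 16]) cube([303, 16, 181]);
translate([462, 255, 16]) cube([16, 546, 181]);
translate([749, 255, 16]) cube([16, 546, 181]);


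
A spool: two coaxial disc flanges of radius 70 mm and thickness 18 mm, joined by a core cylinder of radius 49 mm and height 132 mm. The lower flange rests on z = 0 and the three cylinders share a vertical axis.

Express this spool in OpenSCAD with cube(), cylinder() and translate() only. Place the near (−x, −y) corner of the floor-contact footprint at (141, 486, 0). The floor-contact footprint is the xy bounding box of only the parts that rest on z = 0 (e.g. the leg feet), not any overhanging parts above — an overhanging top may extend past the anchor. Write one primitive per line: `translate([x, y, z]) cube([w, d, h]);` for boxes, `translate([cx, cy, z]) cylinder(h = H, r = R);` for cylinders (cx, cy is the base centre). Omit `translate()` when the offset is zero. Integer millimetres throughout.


translate([211, 556, 0]) cylinder(h = 18, r = 70);
translate([211, 556, 18]) cylinder(h = 132, r = 49);
translate([211, 556, 150]) cylinder(h = 18, r = 70);


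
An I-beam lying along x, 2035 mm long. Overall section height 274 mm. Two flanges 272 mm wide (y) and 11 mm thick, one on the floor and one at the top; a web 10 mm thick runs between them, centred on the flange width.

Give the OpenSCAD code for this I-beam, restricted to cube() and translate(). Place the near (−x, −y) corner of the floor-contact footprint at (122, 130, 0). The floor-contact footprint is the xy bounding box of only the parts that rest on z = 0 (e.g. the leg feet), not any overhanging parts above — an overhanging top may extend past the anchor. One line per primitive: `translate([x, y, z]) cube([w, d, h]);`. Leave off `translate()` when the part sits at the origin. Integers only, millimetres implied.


translate([122, 130, 0]) cube([2035, 272, 11]);
translate([122, 261, 11]) cube([2035, 10, 252]);
translate([122, 130, 263]) cube([2035, 272, 11]);


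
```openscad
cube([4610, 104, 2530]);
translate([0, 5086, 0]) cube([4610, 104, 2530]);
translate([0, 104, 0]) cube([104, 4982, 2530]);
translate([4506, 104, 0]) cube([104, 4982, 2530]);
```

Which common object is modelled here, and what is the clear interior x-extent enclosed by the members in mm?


A house (or room) frame. The interior width is 4402 mm.

Four 2530 mm walls enclosing a rectangle with no floor or roof — a room or house frame. Outside width is 4610 mm and wall thickness is 104 mm, so the interior width is 4610 − 2 × 104 = 4402 mm.


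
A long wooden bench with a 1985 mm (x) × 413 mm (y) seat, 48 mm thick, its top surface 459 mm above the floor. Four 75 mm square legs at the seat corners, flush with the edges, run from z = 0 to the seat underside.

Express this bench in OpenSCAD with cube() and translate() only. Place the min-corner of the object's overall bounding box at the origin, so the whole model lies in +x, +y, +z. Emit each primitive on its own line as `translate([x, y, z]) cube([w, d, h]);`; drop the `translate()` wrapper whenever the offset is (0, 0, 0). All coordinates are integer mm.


translate([0, 0, 411]) cube([1985, 413, 48]);
cube([75, 75, 411]);
translate([0, 338, 0]) cube([75, 75, 411]);
translate([1910, 0, 0]) cube([75, 75, 411]);
translate([1910, 338, 0]) cube([75, 75, 411]);


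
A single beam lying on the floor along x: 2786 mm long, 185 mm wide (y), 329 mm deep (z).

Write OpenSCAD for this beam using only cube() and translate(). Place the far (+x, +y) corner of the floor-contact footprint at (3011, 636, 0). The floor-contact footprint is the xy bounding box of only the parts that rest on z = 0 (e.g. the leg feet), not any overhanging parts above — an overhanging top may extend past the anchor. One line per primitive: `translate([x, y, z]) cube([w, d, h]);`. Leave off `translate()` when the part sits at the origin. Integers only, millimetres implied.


translate([225, 451, 0]) cube([2786, 185, 329]);


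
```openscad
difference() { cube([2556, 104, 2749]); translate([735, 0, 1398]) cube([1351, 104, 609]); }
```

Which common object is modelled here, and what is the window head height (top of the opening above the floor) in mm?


A wall with a window opening. The window head height is 2007 mm.

A wall with a rectangular opening subtracted — a window. Sill at z = 1398, opening 609 mm tall, so the head is at 1398 + 609 = 2007 mm.


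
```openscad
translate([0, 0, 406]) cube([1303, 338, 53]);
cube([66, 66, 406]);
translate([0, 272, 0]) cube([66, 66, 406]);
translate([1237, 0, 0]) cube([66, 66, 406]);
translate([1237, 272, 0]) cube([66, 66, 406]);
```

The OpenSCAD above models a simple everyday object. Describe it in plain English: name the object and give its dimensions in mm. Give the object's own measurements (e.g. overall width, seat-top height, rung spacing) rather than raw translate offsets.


A bench: a 1303×338 mm seat slab, 53 mm thick, top at z = 459 mm, on four 66×66 mm square legs flush with the seat corners and standing on z = 0.


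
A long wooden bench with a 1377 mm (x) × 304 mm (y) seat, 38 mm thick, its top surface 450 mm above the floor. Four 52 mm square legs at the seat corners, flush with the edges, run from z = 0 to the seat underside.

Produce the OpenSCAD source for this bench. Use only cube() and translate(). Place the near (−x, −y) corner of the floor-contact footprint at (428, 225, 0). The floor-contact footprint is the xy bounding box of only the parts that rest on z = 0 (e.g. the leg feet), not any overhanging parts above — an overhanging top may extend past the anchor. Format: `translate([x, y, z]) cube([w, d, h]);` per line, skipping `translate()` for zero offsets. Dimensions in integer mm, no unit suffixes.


translate([428, 225, 412]) cube([1377, 304, 38]);
translate([428, 225, 0]) cube([52, 52, 412]);
translate([428, 477, 0]) cube([52, 52, 412]);
translate([1753, 225, 0]) cube([52, 52, 412]);
translate([1753, 477, 0]) cube([52, 52, 412]);


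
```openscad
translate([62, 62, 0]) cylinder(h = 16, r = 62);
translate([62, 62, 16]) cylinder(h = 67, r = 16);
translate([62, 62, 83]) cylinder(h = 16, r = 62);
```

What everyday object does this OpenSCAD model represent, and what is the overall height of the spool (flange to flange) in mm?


A spool. The overall height is 99 mm.

Three coaxial cylinders, large–small–large — a spool. Two 16 mm flanges and a 67 mm core give 16 + 67 + 16 = 99 mm.


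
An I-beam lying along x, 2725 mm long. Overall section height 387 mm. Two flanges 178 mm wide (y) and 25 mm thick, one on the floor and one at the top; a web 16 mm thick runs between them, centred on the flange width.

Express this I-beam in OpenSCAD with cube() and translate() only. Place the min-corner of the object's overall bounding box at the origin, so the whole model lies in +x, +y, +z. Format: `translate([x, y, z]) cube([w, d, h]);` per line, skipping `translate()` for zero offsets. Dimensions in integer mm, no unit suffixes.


cube([2725, 178, 25]);
translate([0, 81, 25]) cube([2725, 16, 337]);
translate([0, 0, 362]) cube([2725, 178, 25]);


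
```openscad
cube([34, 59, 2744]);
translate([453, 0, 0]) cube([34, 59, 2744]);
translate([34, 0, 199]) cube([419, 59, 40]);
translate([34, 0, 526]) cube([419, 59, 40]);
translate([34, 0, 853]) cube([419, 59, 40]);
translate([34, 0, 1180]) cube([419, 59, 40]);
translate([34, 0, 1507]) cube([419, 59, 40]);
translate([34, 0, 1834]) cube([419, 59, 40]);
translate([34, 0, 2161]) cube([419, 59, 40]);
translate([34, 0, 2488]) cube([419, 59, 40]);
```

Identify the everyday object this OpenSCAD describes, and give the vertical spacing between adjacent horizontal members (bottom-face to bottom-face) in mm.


A ladder. The rung spacing is 327 mm.

Two tall 34×59 posts with 8 short bars between them — a ladder. Adjacent rungs sit at z = 199 and z = 526, so the spacing is 526 − 199 = 327 mm.


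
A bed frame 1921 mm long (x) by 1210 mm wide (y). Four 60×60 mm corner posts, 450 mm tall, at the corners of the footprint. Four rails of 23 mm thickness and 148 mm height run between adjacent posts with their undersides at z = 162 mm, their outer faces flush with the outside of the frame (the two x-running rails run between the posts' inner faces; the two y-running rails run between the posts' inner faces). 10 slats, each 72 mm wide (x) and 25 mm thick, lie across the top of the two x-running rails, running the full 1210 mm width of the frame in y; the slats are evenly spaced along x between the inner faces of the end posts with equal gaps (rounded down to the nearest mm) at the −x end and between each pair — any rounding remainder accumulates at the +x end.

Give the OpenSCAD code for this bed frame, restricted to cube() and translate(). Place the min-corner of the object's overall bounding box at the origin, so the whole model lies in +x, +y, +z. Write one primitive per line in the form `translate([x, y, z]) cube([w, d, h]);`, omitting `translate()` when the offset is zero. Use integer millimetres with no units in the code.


cube([60, 60, 450]);
translate([0, 1150, 0]) cube([60, 60, 450]);
translate([1861, 0, 0]) cube([60, 60, 450]);
translate([1861, 1150, 0]) cube([60, 60, 450]);
translate([60, 0, 162]) cube([1801, 23, 148]);
translate([60, 1187, 162]) cube([1801, 23, 148]);
translate([0, 60, 162]) cube([23, 1090, 148]);
translate([1898, 60, 162]) cube([23, 1090, 148]);
translate([158, 0, 310]) cube([72, 1210, 25]);
translate([328, 0, 310]) cube([72, 1210, 25]);
translate([498, 0, 310]) cube([72, 1210, 25]);
translate([668, 0, 310]) cube([72, 1210, 25]);
translate([838, 0, 310]) cube([72, 1210, 25]);
translate([1008, 0, 310]) cube([72, 1210, 25]);
translate([1178, 0, 310]) cube([72, 1210, 25]);
translate([1348, 0, 310]) cube([72, 1210, 25]);
translate([1518, 0, 310]) cube([72, 1210, 25]);
translate([1688, 0, 310]) cube([72, 1210, 25]);


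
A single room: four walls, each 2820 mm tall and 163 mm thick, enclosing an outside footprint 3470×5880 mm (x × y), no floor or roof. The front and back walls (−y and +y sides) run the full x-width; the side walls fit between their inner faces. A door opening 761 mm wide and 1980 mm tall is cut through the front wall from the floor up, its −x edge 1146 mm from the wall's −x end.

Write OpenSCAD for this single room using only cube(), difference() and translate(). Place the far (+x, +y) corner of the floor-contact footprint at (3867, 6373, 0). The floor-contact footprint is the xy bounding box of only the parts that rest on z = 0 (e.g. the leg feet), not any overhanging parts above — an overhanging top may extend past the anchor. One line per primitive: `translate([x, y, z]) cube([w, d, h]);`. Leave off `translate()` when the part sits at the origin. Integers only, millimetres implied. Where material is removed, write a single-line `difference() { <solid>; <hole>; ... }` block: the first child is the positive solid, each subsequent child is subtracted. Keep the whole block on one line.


difference() { translate([397, 493, 0]) cube([3470, 163, 2820]); translate([1543, 493, 0]) cube([761, 163, 1980]); }
translate([397, 6210, 0]) cube([3470, 163, 2820]);
translate([397, 656, 0]) cube([163, 5554, 2820]);
translate([3704, 656, 0]) cube([163, 5554, 2820]);


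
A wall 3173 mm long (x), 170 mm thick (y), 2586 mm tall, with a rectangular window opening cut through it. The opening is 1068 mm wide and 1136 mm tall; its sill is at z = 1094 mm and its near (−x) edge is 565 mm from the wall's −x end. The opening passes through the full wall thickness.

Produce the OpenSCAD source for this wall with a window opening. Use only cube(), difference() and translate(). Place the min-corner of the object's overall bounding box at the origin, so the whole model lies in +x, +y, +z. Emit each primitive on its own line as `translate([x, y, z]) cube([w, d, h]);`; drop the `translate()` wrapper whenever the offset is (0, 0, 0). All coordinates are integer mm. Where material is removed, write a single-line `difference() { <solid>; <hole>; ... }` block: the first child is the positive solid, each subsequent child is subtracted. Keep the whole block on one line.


difference() { cube([3173, 170, 2586]); translate([565, 0, 1094]) cube([1068, 170, 1136]); }


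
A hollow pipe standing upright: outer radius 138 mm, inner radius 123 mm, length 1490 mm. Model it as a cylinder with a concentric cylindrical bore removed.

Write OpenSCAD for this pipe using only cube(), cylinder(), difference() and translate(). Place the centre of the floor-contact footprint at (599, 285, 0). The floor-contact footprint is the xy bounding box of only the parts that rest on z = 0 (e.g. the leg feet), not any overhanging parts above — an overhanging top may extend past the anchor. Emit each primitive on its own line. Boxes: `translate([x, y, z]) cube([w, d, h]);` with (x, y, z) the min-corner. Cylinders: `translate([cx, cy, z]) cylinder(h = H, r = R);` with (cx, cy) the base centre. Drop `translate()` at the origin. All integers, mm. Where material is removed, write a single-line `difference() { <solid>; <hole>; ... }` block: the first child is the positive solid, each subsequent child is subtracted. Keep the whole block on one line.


difference() { translate([599, 285, 0]) cylinder(h = 1490, r = 138); translate([599, 285, 0]) cylinder(h = 1490, r = 123); }


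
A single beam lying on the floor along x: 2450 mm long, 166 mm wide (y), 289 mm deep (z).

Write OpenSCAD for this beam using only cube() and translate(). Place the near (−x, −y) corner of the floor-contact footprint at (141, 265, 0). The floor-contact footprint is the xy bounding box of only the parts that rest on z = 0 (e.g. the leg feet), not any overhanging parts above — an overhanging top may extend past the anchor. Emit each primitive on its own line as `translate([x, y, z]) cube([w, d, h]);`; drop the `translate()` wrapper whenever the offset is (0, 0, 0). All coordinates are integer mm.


translate([141, 265, 0]) cube([2450, 166, 289]);


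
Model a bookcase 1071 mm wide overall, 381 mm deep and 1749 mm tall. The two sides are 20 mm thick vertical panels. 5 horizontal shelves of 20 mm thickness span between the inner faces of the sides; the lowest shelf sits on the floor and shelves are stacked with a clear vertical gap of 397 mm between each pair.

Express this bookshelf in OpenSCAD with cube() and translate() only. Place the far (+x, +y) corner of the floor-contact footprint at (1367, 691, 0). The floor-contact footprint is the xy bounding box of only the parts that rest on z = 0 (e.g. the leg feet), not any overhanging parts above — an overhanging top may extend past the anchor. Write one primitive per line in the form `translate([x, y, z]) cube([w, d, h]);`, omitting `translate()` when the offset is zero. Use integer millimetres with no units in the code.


translate([296, 310, 0]) cube([20, 381, 1749]);
translate([1347, 310, 0]) cube([20, 381, 1749]);
translate([316, 310, 0]) cube([1031, 381, 20]);
translate([316, 310, 417]) cube([1031, 381, 20]);
translate([316, 310, 834]) cube([1031, 381, 20]);
translate([316, 310, 1251]) cube([1031, 381, 20]);
translate([316, 310, 1668]) cube([1031, 381, 20]);


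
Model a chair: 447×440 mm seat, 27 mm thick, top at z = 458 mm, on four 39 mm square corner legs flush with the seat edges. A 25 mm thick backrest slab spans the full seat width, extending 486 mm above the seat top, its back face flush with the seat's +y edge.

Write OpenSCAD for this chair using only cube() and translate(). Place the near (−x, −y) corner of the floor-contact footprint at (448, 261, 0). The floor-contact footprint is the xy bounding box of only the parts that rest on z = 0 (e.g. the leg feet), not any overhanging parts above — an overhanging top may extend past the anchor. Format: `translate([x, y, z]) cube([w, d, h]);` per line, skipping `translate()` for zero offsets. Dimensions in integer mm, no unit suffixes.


translate([448, 261, 431]) cube([447, 440, 27]);
translate([448, 261, 0]) cube([39, 39, 431]);
translate([856, 261, 0]) cube([39, 39, 431]);
translate([448, 662, 0]) cube([39, 39, 431]);
translate([856, 662, 0]) cube([39, 39, 431]);
translate([448, 676, 458]) cube([447, 25, 486]);


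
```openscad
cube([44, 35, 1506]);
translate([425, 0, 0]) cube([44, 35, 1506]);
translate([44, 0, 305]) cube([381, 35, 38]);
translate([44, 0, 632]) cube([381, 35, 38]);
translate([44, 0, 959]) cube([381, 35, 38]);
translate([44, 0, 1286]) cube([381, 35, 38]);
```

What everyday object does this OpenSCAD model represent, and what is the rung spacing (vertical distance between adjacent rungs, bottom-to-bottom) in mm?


A ladder. The rung spacing is 327 mm.

Two tall 44×35 posts with 4 short bars between them — a ladder. Adjacent rungs sit at z = 305 and z = 632, so the spacing is 632 − 305 = 327 mm.


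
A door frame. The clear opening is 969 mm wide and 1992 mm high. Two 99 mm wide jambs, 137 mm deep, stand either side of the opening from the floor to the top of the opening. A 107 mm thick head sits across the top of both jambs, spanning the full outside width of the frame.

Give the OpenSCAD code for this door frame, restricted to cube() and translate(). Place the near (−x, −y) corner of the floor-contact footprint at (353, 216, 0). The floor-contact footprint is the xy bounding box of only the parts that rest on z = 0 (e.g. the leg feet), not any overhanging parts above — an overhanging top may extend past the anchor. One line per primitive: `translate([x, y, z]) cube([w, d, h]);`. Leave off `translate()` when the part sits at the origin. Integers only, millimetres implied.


translate([353, 216, 0]) cube([99, 137, 1992]);
translate([1421, 216, 0]) cube([99, 137, 1992]);
translate([353, 216, 1992]) cube([1167, 137, 107]);


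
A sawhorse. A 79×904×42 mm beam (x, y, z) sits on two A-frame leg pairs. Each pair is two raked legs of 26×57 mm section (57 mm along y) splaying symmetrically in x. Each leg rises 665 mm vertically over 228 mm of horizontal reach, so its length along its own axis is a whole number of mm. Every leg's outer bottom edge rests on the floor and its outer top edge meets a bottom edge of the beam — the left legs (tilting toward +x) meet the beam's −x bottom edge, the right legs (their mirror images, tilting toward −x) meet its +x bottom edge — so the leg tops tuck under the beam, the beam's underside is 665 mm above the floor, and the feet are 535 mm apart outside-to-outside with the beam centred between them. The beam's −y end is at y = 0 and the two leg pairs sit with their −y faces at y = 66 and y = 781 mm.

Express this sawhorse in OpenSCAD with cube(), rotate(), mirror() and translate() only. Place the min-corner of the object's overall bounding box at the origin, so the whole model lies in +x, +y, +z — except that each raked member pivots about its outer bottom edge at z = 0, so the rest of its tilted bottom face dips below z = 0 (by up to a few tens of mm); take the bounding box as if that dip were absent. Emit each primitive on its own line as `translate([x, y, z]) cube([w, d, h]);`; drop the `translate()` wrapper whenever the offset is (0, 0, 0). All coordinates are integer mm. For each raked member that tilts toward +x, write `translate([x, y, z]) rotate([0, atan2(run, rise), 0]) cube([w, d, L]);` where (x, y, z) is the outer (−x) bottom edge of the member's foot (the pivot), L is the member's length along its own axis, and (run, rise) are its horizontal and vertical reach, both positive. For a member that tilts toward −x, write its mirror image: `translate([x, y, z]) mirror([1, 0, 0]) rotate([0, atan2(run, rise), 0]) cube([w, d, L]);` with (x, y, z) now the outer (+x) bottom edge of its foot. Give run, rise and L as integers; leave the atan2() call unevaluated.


translate([228, 0, 665]) cube([79, 904, 42]);
translate([0, 66, 0]) rotate([0, atan2(228, 665), 0]) cube([26, 57, 703]);
translate([535, 66, 0]) mirror([1, 0, 0]) rotate([0, atan2(228, 665), 0]) cube([26, 57, 703]);
translate([0, 781, 0]) rotate([0, atan2(228, 665), 0]) cube([26, 57, 703]);
translate([535, 781, 0]) mirror([1, 0, 0]) rotate([0, atan2(228, 665), 0]) cube([26, 57, 703]);


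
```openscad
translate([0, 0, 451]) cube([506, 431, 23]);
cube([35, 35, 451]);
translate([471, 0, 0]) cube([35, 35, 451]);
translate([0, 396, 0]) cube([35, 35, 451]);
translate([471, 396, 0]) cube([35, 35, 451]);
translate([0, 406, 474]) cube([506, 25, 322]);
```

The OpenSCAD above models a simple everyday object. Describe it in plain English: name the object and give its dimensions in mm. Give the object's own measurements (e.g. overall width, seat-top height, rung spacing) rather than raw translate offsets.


A chair. The seat is a 506×431×23 mm slab with its top at z = 474 mm, on four 35×35 mm corner legs (flush with the seat edges, standing on z = 0). A flat backrest 25 mm thick, 322 mm tall, spans the full seat width and rises from the seat top along its +y edge, rear face flush with the rear of the seat.


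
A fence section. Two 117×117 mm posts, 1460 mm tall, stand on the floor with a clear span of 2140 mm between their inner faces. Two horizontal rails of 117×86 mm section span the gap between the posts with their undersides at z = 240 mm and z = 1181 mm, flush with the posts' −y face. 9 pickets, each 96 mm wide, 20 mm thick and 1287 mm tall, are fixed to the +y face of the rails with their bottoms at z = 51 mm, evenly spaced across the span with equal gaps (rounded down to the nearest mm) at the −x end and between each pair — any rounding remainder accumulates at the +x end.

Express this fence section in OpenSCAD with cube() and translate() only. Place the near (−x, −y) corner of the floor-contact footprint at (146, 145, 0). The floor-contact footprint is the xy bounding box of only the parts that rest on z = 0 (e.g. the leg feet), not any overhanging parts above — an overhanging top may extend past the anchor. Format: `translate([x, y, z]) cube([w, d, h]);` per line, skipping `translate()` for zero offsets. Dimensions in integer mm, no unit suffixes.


translate([146, 145, 0]) cube([117, 117, 1460]);
translate([2403, 145, 0]) cube([117, 117, 1460]);
translate([263, 145, 240]) cube([2140, 117, 86]);
translate([263, 145, 1181]) cube([2140, 117, 86]);
translate([390, 262, 51]) cube([96, 20, 1287]);
translate([613, 262, 51]) cube([96, 20, 1287]);
translate([836, 262, 51]) cube([96, 20, 1287]);
translate([1059, 262, 51]) cube([96, 20, 1287]);
translate([1282, 262, 51]) cube([96, 20, 1287]);
translate([1505, 262, 51]) cube([96, 20, 1287]);
translate([1728, 262, 51]) cube([96, 20, 1287]);
translate([1951, 262, 51]) cube([96, 20, 1287]);
translate([2174, 262, 51]) cube([96, 20, 1287]);
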